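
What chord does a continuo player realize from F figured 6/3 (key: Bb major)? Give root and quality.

D minor

The figures 6/3 indicate a triad in first inversion.
In first inversion the root lies a sixth above the bass: a sixth above F in Bb major is D.
The chord tones are F, A, D, giving D minor.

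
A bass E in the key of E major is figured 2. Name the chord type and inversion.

2 is shorthand for 6/4/2.
Intervals of 6/4/2 above the bass form a seventh chord; the bass is the seventh, so this is third inversion.

seventh chord, third inversion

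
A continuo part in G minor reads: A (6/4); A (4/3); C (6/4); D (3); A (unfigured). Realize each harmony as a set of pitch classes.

A, D, F | A, C, D, F | C, F, A | D, F, A | A, C, Eb

A (6/4): A, D, F.
A (6/4/3): A, C, D, F.
C (6/4): C, F, A.
D (5/3): D, F, A.
A (5/3): A, C, Eb.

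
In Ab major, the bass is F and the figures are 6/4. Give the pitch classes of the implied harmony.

A fourth above F in this key is Bb.
A sixth above F in this key is Db.
Together with the bass F, this spells Bb minor in second inversion.

F, Bb, Db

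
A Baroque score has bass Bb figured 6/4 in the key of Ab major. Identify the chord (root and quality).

Eb major

The figures 6/4 indicate a triad in second inversion.
In second inversion the root lies a fourth above the bass: a fourth above Bb in Ab major is Eb.
The chord tones are Bb, Eb, G, giving Eb major.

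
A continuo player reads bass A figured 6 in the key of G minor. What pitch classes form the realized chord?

A, C, F

The written figures 6 are shorthand for 6/3: the 3 is implied.
A third above A in this key is C.
A sixth above A in this key is F.
Together with the bass A, this spells F major in first inversion.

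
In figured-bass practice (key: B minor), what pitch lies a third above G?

Counting 2 letter steps above G lands on B; in B minor, that letter is B.

B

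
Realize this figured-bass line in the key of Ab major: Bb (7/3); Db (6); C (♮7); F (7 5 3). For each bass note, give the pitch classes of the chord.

Bb, Db, F, Ab | Db, F, Bb | C, Eb, G, B | F, Ab, C, Eb

Bb (7/5/3): Bb, Db, F, Ab.
Db (6/3): Db, F, Bb.
C (♮7/5/3): C, Eb, G, B.
F (7/5/3): F, Ab, C, Eb.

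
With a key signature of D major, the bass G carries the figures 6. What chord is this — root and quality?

The figures 6 indicate a triad in first inversion.
In first inversion the root lies a sixth above the bass: a sixth above G in D major is E.
The chord tones are G, B, E, giving E minor.

E minor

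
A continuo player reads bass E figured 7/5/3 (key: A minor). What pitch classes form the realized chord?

A third above E in this key is G.
A fifth above E in this key is B.
A seventh above E in this key is D.
Together with the bass E, this spells E minor seventh in root position.

E, G, B, D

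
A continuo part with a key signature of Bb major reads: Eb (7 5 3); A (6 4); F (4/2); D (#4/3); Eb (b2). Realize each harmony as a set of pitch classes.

Eb (7/5/3): Eb, G, Bb, D.
A (6/4): A, D, F.
F (6/4/2): F, G, Bb, D.
D (6/#4/3): D, F, G#, Bb.
Eb (6/4/b2): Eb, Fb, A, C.

Eb, G, Bb, D | A, D, F | F, G, Bb, D | D, F, G#, Bb | Eb, Fb, A, C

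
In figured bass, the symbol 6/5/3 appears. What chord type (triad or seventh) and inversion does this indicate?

Intervals of 6/5/3 above the bass form a seventh chord; the bass is the third, so this is first inversion.

seventh chord, first inversion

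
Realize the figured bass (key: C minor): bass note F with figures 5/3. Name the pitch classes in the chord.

F, Ab, C

A third above F in this key is Ab.
A fifth above F in this key is C.
Together with the bass F, this spells F minor in root position.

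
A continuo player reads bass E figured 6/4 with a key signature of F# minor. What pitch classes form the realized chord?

A fourth above E in this key is A.
A sixth above E in this key is C#.
Together with the bass E, this spells A major in second inversion.

E, A, C#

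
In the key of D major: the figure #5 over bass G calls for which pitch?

Counting 4 letter steps above G lands on D; in D major, that letter is D.
The #5 figure raises it a semitone, giving D#.

D#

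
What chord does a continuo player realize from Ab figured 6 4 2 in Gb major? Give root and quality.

Bb minor seventh

The figures 6 4 2 indicate a seventh chord in third inversion.
In third inversion the root lies a second above the bass: a second above Ab in Gb major is Bb.
The chord tones are Ab, Bb, Db, F, giving Bb minor seventh.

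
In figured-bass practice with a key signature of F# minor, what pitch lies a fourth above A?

Counting 3 letter steps above A lands on D; in F# minor, that letter is D.

D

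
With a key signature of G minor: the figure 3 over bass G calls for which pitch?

Bb

Counting 2 letter steps above G lands on B; in G minor, that letter is Bb.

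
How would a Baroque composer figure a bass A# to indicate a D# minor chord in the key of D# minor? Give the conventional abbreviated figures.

6/4

A# is the fifth of D# minor, so the chord is in second inversion.
A triad in second inversion is figured 6/4, conventionally abbreviated 6/4.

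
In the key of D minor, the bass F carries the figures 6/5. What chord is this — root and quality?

The figures 6/5 indicate a seventh chord in first inversion.
In first inversion the root lies a sixth above the bass: a sixth above F in D minor is D.
The chord tones are F, A, C, D, giving D minor seventh.

D minor seventh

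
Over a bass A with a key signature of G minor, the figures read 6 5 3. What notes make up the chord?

A third above A in this key is C.
A fifth above A in this key is Eb.
A sixth above A in this key is F.
Together with the bass A, this spells F dominant seventh in first inversion.

A, C, Eb, F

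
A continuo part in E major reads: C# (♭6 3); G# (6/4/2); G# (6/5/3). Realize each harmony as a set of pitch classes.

C#, E, Ab | G#, A, C#, E | G#, B, D#, E

C# (b6/3): C#, E, Ab.
G# (6/4/2): G#, A, C#, E.
G# (6/5/3): G#, B, D#, E.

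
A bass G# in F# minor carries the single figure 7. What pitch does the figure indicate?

F#

Counting 6 letter steps above G# lands on F; in F# minor, that letter is F#.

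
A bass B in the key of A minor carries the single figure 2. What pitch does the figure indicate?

C

Counting 1 letter step above B lands on C; in A minor, that letter is C.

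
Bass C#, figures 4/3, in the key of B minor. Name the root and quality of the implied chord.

F# minor seventh

The figures 4/3 indicate a seventh chord in second inversion.
In second inversion the root lies a fourth above the bass: a fourth above C# in B minor is F#.
The chord tones are C#, E, F#, A, giving F# minor seventh.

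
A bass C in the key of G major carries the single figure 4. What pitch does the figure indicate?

Counting 3 letter steps above C lands on F; in G major, that letter is F#.

F#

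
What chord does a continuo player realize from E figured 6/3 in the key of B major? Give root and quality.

C# minor

The figures 6/3 indicate a triad in first inversion.
In first inversion the root lies a sixth above the bass: a sixth above E in B major is C#.
The chord tones are E, G#, C#, giving C# minor.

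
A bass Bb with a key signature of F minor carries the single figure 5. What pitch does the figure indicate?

Counting 4 letter steps above Bb lands on F; in F minor, that letter is F.

F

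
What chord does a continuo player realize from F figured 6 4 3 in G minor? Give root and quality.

Bb major seventh

The figures 6 4 3 indicate a seventh chord in second inversion.
In second inversion the root lies a fourth above the bass: a fourth above F in G minor is Bb.
The chord tones are F, A, Bb, D, giving Bb major seventh.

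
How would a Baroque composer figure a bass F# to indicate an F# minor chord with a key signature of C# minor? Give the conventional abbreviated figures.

no figures

F# is the root of F# minor, so the chord is in root position.
A triad in root position is figured 5/3, conventionally abbreviated (no figures — root-position triad).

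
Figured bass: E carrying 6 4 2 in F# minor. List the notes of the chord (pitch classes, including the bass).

E, F#, A, C#

A second above E in this key is F#.
A fourth above E in this key is A.
A sixth above E in this key is C#.
Together with the bass E, this spells F# minor seventh in third inversion.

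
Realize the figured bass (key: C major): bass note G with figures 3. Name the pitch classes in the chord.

The written figures 3 are shorthand for 5/3: the 5 is implied.
A third above G in this key is B.
A fifth above G in this key is D.
Together with the bass G, this spells G major in root position.

G, B, D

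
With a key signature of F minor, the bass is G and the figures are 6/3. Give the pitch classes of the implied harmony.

A third above G in this key is Bb.
A sixth above G in this key is Eb.
Together with the bass G, this spells Eb major in first inversion.

G, Bb, Eb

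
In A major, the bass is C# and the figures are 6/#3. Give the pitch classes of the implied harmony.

C#, E#, A

A third above C# in this key is E, raised to E# by the sharp.
A sixth above C# in this key is A.
Together with the bass C#, this spells A augmented in first inversion.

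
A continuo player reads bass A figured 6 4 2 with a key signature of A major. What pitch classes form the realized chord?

A, B, D, F#

A second above A in this key is B.
A fourth above A in this key is D.
A sixth above A in this key is F#.
Together with the bass A, this spells B minor seventh in third inversion.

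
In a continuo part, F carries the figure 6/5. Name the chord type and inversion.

6/5 is shorthand for 6/5/3.
Intervals of 6/5/3 above the bass form a seventh chord; the bass is the third, so this is first inversion.

seventh chord, first inversion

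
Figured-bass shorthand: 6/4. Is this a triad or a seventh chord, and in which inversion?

Intervals of 6/4 above the bass form a triad; the bass is the fifth, so this is second inversion.

triad, second inversion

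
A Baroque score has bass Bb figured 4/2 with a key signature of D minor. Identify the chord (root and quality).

The figures 4/2 indicate a seventh chord in third inversion.
In third inversion the root lies a second above the bass: a second above Bb in D minor is C.
The chord tones are Bb, C, E, G, giving C dominant seventh.

C dominant seventh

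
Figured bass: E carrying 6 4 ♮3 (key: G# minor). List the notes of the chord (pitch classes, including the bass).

E, G, A#, C#

A third above E in this key is G#, made natural (G) by the ♮ figure.
A fourth above E in this key is A#.
A sixth above E in this key is C#.
Together with the bass E, this spells A# diminished seventh in second inversion.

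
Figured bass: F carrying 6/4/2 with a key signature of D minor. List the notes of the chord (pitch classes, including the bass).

A second above F in this key is G.
A fourth above F in this key is Bb.
A sixth above F in this key is D.
Together with the bass F, this spells G minor seventh in third inversion.

F, G, Bb, D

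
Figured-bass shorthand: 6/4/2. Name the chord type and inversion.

Intervals of 6/4/2 above the bass form a seventh chord; the bass is the seventh, so this is third inversion.

seventh chord, third inversion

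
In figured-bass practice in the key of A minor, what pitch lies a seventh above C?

Counting 6 letter steps above C lands on B; in A minor, that letter is B.

B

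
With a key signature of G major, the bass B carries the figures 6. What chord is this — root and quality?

G major

The figures 6 indicate a triad in first inversion.
In first inversion the root lies a sixth above the bass: a sixth above B in G major is G.
The chord tones are B, D, G, giving G major.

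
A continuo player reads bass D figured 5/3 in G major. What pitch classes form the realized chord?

A third above D in this key is F#.
A fifth above D in this key is A.
Together with the bass D, this spells D major in root position.

D, F#, A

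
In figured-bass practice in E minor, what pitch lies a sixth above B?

G

Counting 5 letter steps above B lands on G; in E minor, that letter is G.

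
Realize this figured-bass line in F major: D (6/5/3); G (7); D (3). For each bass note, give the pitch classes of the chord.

D (6/5/3): D, F, A, Bb.
G (7/5/3): G, Bb, D, F.
D (5/3): D, F, A.

D, F, A, Bb | G, Bb, D, F | D, F, A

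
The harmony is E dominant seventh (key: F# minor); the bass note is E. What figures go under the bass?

E is the root of E dominant seventh, so the chord is in root position.
A seventh chord in root position is figured 7/5/3, conventionally abbreviated 7.

7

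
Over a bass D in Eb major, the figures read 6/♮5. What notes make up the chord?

The written figures 6/♮5 are shorthand for 6/5/3: the 3 is implied.
A third above D in this key is F.
A fifth above D in this key is Ab, made natural (A) by the ♮ figure.
A sixth above D in this key is Bb.
Together with the bass D, this spells Bb major seventh in first inversion.

D, F, A, Bb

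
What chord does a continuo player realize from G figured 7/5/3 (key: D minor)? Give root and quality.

G minor seventh

The figures 7/5/3 indicate a seventh chord in root position.
In root position the bass is the root, so the root is G.
The chord tones are G, Bb, D, F, giving G minor seventh.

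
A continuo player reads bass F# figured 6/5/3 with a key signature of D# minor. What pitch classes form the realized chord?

A third above F# in this key is A#.
A fifth above F# in this key is C#.
A sixth above F# in this key is D#.
Together with the bass F#, this spells D# minor seventh in first inversion.

F#, A#, C#, D#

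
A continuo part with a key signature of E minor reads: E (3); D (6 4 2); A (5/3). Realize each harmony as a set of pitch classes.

E (5/3): E, G, B.
D (6/4/2): D, E, G, B.
A (5/3): A, C, E.

E, G, B | D, E, G, B | A, C, E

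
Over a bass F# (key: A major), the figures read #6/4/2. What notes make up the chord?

A second above F# in this key is G#.
A fourth above F# in this key is B.
A sixth above F# in this key is D, raised to D# by the sharp.
Together with the bass F#, this spells G# minor seventh in third inversion.

F#, G#, B, D#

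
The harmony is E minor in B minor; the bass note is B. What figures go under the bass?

6/4

B is the fifth of E minor, so the chord is in second inversion.
A triad in second inversion is figured 6/4, conventionally abbreviated 6/4.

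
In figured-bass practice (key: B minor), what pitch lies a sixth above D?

Counting 5 letter steps above D lands on B; in B minor, that letter is B.

B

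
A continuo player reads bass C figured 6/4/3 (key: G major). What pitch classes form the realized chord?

A third above C in this key is E.
A fourth above C in this key is F#.
A sixth above C in this key is A.
Together with the bass C, this spells F# half-diminished seventh in second inversion.

C, E, F#, A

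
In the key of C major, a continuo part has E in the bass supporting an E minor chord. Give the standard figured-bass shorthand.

no figures

E is the root of E minor, so the chord is in root position.
A triad in root position is figured 5/3, conventionally abbreviated (no figures — root-position triad).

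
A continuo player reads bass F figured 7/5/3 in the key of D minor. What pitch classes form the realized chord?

F, A, C, E

A third above F in this key is A.
A fifth above F in this key is C.
A seventh above F in this key is E.
Together with the bass F, this spells F major seventh in root position.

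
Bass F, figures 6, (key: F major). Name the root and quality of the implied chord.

D minor

The figures 6 indicate a triad in first inversion.
In first inversion the root lies a sixth above the bass: a sixth above F in F major is D.
The chord tones are F, A, D, giving D minor.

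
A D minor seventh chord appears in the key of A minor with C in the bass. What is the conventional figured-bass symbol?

C is the seventh of D minor seventh, so the chord is in third inversion.
A seventh chord in third inversion is figured 6/4/2, conventionally abbreviated 4/2.

4/2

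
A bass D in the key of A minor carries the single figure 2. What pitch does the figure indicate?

E

Counting 1 letter step above D lands on E; in A minor, that letter is E.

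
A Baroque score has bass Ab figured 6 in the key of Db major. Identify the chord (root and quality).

F minor

The figures 6 indicate a triad in first inversion.
In first inversion the root lies a sixth above the bass: a sixth above Ab in Db major is F.
The chord tones are Ab, C, F, giving F minor.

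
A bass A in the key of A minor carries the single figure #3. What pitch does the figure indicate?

C#

Counting 2 letter steps above A lands on C; in A minor, that letter is C.
The #3 figure raises it a semitone, giving C#.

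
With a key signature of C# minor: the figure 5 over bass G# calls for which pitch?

D#

Counting 4 letter steps above G# lands on D; in C# minor, that letter is D#.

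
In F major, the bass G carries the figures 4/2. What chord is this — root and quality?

A minor seventh

The figures 4/2 indicate a seventh chord in third inversion.
In third inversion the root lies a second above the bass: a second above G in F major is A.
The chord tones are G, A, C, E, giving A minor seventh.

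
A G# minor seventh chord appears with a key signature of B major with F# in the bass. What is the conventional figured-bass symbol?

4/2

F# is the seventh of G# minor seventh, so the chord is in third inversion.
A seventh chord in third inversion is figured 6/4/2, conventionally abbreviated 4/2.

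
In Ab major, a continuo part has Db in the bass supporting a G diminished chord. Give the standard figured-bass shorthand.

6/4

Db is the fifth of G diminished, so the chord is in second inversion.
A triad in second inversion is figured 6/4, conventionally abbreviated 6/4.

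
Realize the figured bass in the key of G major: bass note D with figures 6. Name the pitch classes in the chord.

D, F#, B

The written figures 6 are shorthand for 6/3: the 3 is implied.
A third above D in this key is F#.
A sixth above D in this key is B.
Together with the bass D, this spells B minor in first inversion.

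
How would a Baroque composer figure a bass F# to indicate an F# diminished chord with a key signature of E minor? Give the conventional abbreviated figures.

no figures

F# is the root of F# diminished, so the chord is in root position.
A triad in root position is figured 5/3, conventionally abbreviated (no figures — root-position triad).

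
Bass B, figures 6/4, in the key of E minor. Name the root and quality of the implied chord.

E minor

The figures 6/4 indicate a triad in second inversion.
In second inversion the root lies a fourth above the bass: a fourth above B in E minor is E.
The chord tones are B, E, G, giving E minor.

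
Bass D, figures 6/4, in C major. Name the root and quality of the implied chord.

The figures 6/4 indicate a triad in second inversion.
In second inversion the root lies a fourth above the bass: a fourth above D in C major is G.
The chord tones are D, G, B, giving G major.

G major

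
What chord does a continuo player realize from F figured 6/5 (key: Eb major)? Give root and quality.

The figures 6/5 indicate a seventh chord in first inversion.
In first inversion the root lies a sixth above the bass: a sixth above F in Eb major is D.
The chord tones are F, Ab, C, D, giving D half-diminished seventh.

D half-diminished seventh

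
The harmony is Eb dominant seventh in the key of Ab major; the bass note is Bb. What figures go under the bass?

4/3

Bb is the fifth of Eb dominant seventh, so the chord is in second inversion.
A seventh chord in second inversion is figured 6/4/3, conventionally abbreviated 4/3.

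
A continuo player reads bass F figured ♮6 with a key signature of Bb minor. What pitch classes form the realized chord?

F, Ab, D

The written figures ♮6 are shorthand for 6/3: the 3 is implied.
A third above F in this key is Ab.
A sixth above F in this key is Db, made natural (D) by the ♮ figure.
Together with the bass F, this spells D diminished in first inversion.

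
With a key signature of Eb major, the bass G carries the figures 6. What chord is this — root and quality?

Eb major

The figures 6 indicate a triad in first inversion.
In first inversion the root lies a sixth above the bass: a sixth above G in Eb major is Eb.
The chord tones are G, Bb, Eb, giving Eb major.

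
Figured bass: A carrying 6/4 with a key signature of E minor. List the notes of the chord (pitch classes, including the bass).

A fourth above A in this key is D.
A sixth above A in this key is F#.
Together with the bass A, this spells D major in second inversion.

A, D, F#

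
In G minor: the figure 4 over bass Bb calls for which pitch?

Counting 3 letter steps above Bb lands on E; in G minor, that letter is Eb.

Eb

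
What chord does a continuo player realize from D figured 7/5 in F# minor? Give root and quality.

D major seventh

The figures 7/5 indicate a seventh chord in root position.
In root position the bass is the root, so the root is D.
The chord tones are D, F#, A, C#, giving D major seventh.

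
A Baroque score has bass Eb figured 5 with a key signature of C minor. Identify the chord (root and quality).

The figures 5 indicate a triad in root position.
In root position the bass is the root, so the root is Eb.
The chord tones are Eb, G, Bb, giving Eb major.

Eb major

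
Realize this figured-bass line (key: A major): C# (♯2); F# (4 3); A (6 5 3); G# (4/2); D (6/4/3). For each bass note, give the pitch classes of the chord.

C# (6/4/#2): C#, D#, F#, A.
F# (6/4/3): F#, A, B, D.
A (6/5/3): A, C#, E, F#.
G# (6/4/2): G#, A, C#, E.
D (6/4/3): D, F#, G#, B.

C#, D#, F#, A | F#, A, B, D | A, C#, E, F# | G#, A, C#, E | D, F#, G#, B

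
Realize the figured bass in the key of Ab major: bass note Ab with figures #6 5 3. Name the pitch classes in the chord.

A third above Ab in this key is C.
A fifth above Ab in this key is Eb.
A sixth above Ab in this key is F, raised to F# by the sharp.

Ab, C, Eb, F#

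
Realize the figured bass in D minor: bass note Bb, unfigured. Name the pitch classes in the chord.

An unfigured bass implies 5/3.
A third above Bb in this key is D.
A fifth above Bb in this key is F.
Together with the bass Bb, this spells Bb major in root position.

Bb, D, F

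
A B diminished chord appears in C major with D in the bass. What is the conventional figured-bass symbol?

6

D is the third of B diminished, so the chord is in first inversion.
A triad in first inversion is figured 6/3, conventionally abbreviated 6.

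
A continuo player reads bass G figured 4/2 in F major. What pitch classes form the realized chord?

G, A, C, E

The written figures 4/2 are shorthand for 6/4/2: the 6 is implied.
A second above G in this key is A.
A fourth above G in this key is C.
A sixth above G in this key is E.
Together with the bass G, this spells A minor seventh in third inversion.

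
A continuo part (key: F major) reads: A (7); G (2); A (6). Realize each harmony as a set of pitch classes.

A (7/5/3): A, C, E, G.
G (6/4/2): G, A, C, E.
A (6/3): A, C, F.

A, C, E, G | G, A, C, E | A, C, F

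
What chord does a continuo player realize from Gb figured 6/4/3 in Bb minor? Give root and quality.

The figures 6/4/3 indicate a seventh chord in second inversion.
In second inversion the root lies a fourth above the bass: a fourth above Gb in Bb minor is C.
The chord tones are Gb, Bb, C, Eb, giving C half-diminished seventh.

C half-diminished seventh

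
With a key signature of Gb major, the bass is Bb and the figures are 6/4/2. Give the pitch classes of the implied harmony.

A second above Bb in this key is Cb.
A fourth above Bb in this key is Eb.
A sixth above Bb in this key is Gb.
Together with the bass Bb, this spells Cb major seventh in third inversion.

Bb, Cb, Eb, Gb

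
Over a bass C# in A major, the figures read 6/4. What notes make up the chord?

C#, F#, A

A fourth above C# in this key is F#.
A sixth above C# in this key is A.
Together with the bass C#, this spells F# minor in second inversion.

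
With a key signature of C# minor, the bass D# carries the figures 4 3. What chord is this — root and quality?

G# minor seventh

The figures 4 3 indicate a seventh chord in second inversion.
In second inversion the root lies a fourth above the bass: a fourth above D# in C# minor is G#.
The chord tones are D#, F#, G#, B, giving G# minor seventh.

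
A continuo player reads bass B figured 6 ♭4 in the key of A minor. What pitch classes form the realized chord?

B, Eb, G

A fourth above B in this key is E, lowered to Eb by the flat.
A sixth above B in this key is G.
Together with the bass B, this spells Eb augmented in second inversion.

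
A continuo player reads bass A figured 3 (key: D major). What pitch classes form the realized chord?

The written figures 3 are shorthand for 5/3: the 5 is implied.
A third above A in this key is C#.
A fifth above A in this key is E.
Together with the bass A, this spells A major in root position.

A, C#, E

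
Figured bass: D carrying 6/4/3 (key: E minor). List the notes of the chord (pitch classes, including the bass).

D, F#, G, B

A third above D in this key is F#.
A fourth above D in this key is G.
A sixth above D in this key is B.
Together with the bass D, this spells G major seventh in second inversion.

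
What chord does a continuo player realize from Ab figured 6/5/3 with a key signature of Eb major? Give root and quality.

F minor seventh

The figures 6/5/3 indicate a seventh chord in first inversion.
In first inversion the root lies a sixth above the bass: a sixth above Ab in Eb major is F.
The chord tones are Ab, C, Eb, F, giving F minor seventh.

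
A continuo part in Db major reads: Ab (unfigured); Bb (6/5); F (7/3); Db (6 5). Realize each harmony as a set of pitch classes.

Ab, C, Eb | Bb, Db, F, Gb | F, Ab, C, Eb | Db, F, Ab, Bb

Ab (5/3): Ab, C, Eb.
Bb (6/5/3): Bb, Db, F, Gb.
F (7/5/3): F, Ab, C, Eb.
Db (6/5/3): Db, F, Ab, Bb.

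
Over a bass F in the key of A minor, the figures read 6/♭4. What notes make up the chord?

A fourth above F in this key is B, lowered to Bb by the flat.
A sixth above F in this key is D.
Together with the bass F, this spells Bb major in second inversion.

F, Bb, D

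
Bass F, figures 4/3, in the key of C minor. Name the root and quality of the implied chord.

Bb dominant seventh

The figures 4/3 indicate a seventh chord in second inversion.
In second inversion the root lies a fourth above the bass: a fourth above F in C minor is Bb.
The chord tones are F, Ab, Bb, D, giving Bb dominant seventh.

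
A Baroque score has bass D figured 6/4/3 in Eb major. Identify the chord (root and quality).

G minor seventh

The figures 6/4/3 indicate a seventh chord in second inversion.
In second inversion the root lies a fourth above the bass: a fourth above D in Eb major is G.
The chord tones are D, F, G, Bb, giving G minor seventh.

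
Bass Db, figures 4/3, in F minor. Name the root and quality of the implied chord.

G half-diminished seventh

The figures 4/3 indicate a seventh chord in second inversion.
In second inversion the root lies a fourth above the bass: a fourth above Db in F minor is G.
The chord tones are Db, F, G, Bb, giving G half-diminished seventh.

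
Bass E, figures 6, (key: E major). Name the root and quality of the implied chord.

The figures 6 indicate a triad in first inversion.
In first inversion the root lies a sixth above the bass: a sixth above E in E major is C#.
The chord tones are E, G#, C#, giving C# minor.

C# minor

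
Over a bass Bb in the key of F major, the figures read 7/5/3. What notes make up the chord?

A third above Bb in this key is D.
A fifth above Bb in this key is F.
A seventh above Bb in this key is A.
Together with the bass Bb, this spells Bb major seventh in root position.

Bb, D, F, A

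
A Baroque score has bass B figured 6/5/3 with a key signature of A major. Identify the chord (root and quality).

The figures 6/5/3 indicate a seventh chord in first inversion.
In first inversion the root lies a sixth above the bass: a sixth above B in A major is G#.
The chord tones are B, D, F#, G#, giving G# half-diminished seventh.

G# half-diminished seventh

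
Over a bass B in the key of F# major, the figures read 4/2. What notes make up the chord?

The written figures 4/2 are shorthand for 6/4/2: the 6 is implied.
A second above B in this key is C#.
A fourth above B in this key is E#.
A sixth above B in this key is G#.
Together with the bass B, this spells C# dominant seventh in third inversion.

B, C#, E#, G#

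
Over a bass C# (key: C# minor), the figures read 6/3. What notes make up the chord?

C#, E, A

A third above C# in this key is E.
A sixth above C# in this key is A.
Together with the bass C#, this spells A major in first inversion.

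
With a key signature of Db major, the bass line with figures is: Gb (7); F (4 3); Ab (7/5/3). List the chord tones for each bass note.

Gb, Bb, Db, F | F, Ab, Bb, Db | Ab, C, Eb, Gb

Gb (7/5/3): Gb, Bb, Db, F.
F (6/4/3): F, Ab, Bb, Db.
Ab (7/5/3): Ab, C, Eb, Gb.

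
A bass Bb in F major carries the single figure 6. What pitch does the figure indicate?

G

Counting 5 letter steps above Bb lands on G; in F major, that letter is G.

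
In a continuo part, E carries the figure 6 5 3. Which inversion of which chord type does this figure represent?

Intervals of 6/5/3 above the bass form a seventh chord; the bass is the third, so this is first inversion.

seventh chord, first inversion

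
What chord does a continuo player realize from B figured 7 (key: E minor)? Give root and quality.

The figures 7 indicate a seventh chord in root position.
In root position the bass is the root, so the root is B.
The chord tones are B, D, F#, A, giving B minor seventh.

B minor seventh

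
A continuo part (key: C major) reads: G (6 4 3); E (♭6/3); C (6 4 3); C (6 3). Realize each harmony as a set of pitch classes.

G (6/4/3): G, B, C, E.
E (b6/3): E, G, Cb.
C (6/4/3): C, E, F, A.
C (6/3): C, E, A.

G, B, C, E | E, G, Cb | C, E, F, A | C, E, A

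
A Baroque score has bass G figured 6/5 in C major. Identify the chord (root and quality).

E minor seventh

The figures 6/5 indicate a seventh chord in first inversion.
In first inversion the root lies a sixth above the bass: a sixth above G in C major is E.
The chord tones are G, B, D, E, giving E minor seventh.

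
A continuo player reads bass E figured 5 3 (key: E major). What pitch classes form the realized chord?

A third above E in this key is G#.
A fifth above E in this key is B.
Together with the bass E, this spells E major in root position.

E, G#, B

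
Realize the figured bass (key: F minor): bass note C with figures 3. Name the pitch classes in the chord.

The written figures 3 are shorthand for 5/3: the 5 is implied.
A third above C in this key is Eb.
A fifth above C in this key is G.
Together with the bass C, this spells C minor in root position.

C, Eb, G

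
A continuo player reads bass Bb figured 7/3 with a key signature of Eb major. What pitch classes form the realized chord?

The written figures 7/3 are shorthand for 7/5/3: the 5 is implied.
A third above Bb in this key is D.
A fifth above Bb in this key is F.
A seventh above Bb in this key is Ab.
Together with the bass Bb, this spells Bb dominant seventh in root position.

Bb, D, F, Ab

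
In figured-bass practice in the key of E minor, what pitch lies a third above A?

C

Counting 2 letter steps above A lands on C; in E minor, that letter is C.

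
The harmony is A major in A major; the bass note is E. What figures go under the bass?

6/4

E is the fifth of A major, so the chord is in second inversion.
A triad in second inversion is figured 6/4, conventionally abbreviated 6/4.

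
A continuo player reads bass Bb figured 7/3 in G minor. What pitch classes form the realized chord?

The written figures 7/3 are shorthand for 7/5/3: the 5 is implied.
A third above Bb in this key is D.
A fifth above Bb in this key is F.
A seventh above Bb in this key is A.
Together with the bass Bb, this spells Bb major seventh in root position.

Bb, D, F, A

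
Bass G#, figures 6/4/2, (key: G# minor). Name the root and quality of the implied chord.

A# half-diminished seventh

The figures 6/4/2 indicate a seventh chord in third inversion.
In third inversion the root lies a second above the bass: a second above G# in G# minor is A#.
The chord tones are G#, A#, C#, E, giving A# half-diminished seventh.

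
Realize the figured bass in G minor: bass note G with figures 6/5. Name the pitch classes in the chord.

G, Bb, D, Eb

The written figures 6/5 are shorthand for 6/5/3: the 3 is implied.
A third above G in this key is Bb.
A fifth above G in this key is D.
A sixth above G in this key is Eb.
Together with the bass G, this spells Eb major seventh in first inversion.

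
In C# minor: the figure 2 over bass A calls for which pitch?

Counting 1 letter step above A lands on B; in C# minor, that letter is B.

B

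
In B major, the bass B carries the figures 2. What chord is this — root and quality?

The figures 2 indicate a seventh chord in third inversion.
In third inversion the root lies a second above the bass: a second above B in B major is C#.
The chord tones are B, C#, E, G#, giving C# minor seventh.

C# minor seventh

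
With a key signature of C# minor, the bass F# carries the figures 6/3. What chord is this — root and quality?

D# diminished

The figures 6/3 indicate a triad in first inversion.
In first inversion the root lies a sixth above the bass: a sixth above F# in C# minor is D#.
The chord tones are F#, A, D#, giving D# diminished.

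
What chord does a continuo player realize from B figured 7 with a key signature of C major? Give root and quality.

The figures 7 indicate a seventh chord in root position.
In root position the bass is the root, so the root is B.
The chord tones are B, D, F, A, giving B half-diminished seventh.

B half-diminished seventh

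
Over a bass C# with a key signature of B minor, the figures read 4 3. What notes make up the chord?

C#, E, F#, A

The written figures 4 3 are shorthand for 6/4/3: the 6 is implied.
A third above C# in this key is E.
A fourth above C# in this key is F#.
A sixth above C# in this key is A.
Together with the bass C#, this spells F# minor seventh in second inversion.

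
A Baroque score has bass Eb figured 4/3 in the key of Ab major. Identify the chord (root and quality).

The figures 4/3 indicate a seventh chord in second inversion.
In second inversion the root lies a fourth above the bass: a fourth above Eb in Ab major is Ab.
The chord tones are Eb, G, Ab, C, giving Ab major seventh.

Ab major seventh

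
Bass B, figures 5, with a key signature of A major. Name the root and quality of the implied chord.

The figures 5 indicate a triad in root position.
In root position the bass is the root, so the root is B.
The chord tones are B, D, F#, giving B minor.

B minor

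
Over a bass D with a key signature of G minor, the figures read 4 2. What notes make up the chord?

The written figures 4 2 are shorthand for 6/4/2: the 6 is implied.
A second above D in this key is Eb.
A fourth above D in this key is G.
A sixth above D in this key is Bb.
Together with the bass D, this spells Eb major seventh in third inversion.

D, Eb, G, Bb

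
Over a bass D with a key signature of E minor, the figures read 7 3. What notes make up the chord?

D, F#, A, C

The written figures 7 3 are shorthand for 7/5/3: the 5 is implied.
A third above D in this key is F#.
A fifth above D in this key is A.
A seventh above D in this key is C.
Together with the bass D, this spells D dominant seventh in root position.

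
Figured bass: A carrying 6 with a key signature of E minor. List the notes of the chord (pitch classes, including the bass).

A, C, F#

The written figures 6 are shorthand for 6/3: the 3 is implied.
A third above A in this key is C.
A sixth above A in this key is F#.
Together with the bass A, this spells F# diminished in first inversion.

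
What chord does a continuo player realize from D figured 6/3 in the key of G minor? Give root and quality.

Bb major

The figures 6/3 indicate a triad in first inversion.
In first inversion the root lies a sixth above the bass: a sixth above D in G minor is Bb.
The chord tones are D, F, Bb, giving Bb major.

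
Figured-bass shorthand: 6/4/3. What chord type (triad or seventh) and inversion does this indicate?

Intervals of 6/4/3 above the bass form a seventh chord; the bass is the fifth, so this is second inversion.

seventh chord, second inversion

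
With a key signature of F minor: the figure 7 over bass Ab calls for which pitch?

Counting 6 letter steps above Ab lands on G; in F minor, that letter is G.

G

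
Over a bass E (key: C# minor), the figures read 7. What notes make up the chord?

E, G#, B, D#

The written figures 7 are shorthand for 7/5/3: the 5/3 are implied.
A third above E in this key is G#.
A fifth above E in this key is B.
A seventh above E in this key is D#.
Together with the bass E, this spells E major seventh in root position.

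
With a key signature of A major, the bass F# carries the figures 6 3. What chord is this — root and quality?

The figures 6 3 indicate a triad in first inversion.
In first inversion the root lies a sixth above the bass: a sixth above F# in A major is D.
The chord tones are F#, A, D, giving D major.

D major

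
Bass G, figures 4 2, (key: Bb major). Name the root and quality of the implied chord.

A half-diminished seventh

The figures 4 2 indicate a seventh chord in third inversion.
In third inversion the root lies a second above the bass: a second above G in Bb major is A.
The chord tones are G, A, C, Eb, giving A half-diminished seventh.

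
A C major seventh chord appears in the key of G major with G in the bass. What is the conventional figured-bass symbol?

G is the fifth of C major seventh, so the chord is in second inversion.
A seventh chord in second inversion is figured 6/4/3, conventionally abbreviated 4/3.

4/3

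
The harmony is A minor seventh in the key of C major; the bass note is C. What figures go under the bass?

C is the third of A minor seventh, so the chord is in first inversion.
A seventh chord in first inversion is figured 6/5/3, conventionally abbreviated 6/5.

6/5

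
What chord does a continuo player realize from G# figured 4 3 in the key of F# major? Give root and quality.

The figures 4 3 indicate a seventh chord in second inversion.
In second inversion the root lies a fourth above the bass: a fourth above G# in F# major is C#.
The chord tones are G#, B, C#, E#, giving C# dominant seventh.

C# dominant seventh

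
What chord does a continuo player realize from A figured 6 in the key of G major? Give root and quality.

F# diminished

The figures 6 indicate a triad in first inversion.
In first inversion the root lies a sixth above the bass: a sixth above A in G major is F#.
The chord tones are A, C, F#, giving F# diminished.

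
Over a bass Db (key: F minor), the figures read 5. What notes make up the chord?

The written figures 5 are shorthand for 5/3: the 3 is implied.
A third above Db in this key is F.
A fifth above Db in this key is Ab.
Together with the bass Db, this spells Db major in root position.

Db, F, Ab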